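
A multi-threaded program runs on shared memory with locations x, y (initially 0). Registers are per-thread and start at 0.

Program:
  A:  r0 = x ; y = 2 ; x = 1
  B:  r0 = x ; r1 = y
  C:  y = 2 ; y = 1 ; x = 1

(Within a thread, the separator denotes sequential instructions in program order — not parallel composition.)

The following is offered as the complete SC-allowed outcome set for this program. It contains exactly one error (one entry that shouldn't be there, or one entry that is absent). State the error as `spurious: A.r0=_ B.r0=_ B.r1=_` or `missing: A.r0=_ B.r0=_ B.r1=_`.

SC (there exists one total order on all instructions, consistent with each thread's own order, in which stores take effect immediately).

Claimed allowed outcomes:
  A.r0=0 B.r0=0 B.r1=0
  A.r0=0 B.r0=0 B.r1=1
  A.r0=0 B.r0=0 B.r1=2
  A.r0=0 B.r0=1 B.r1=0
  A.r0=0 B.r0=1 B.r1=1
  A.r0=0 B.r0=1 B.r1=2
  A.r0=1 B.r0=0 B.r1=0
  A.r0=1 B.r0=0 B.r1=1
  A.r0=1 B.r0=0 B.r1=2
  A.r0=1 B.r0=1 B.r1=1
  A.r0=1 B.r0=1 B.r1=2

outcome vector order: (A.r0,B.r0,B.r1)
SC (10): 0/0/0, 0/0/1, 0/0/2, 0/1/1, 0/1/2, 1/0/0, 1/0/1, 1/0/2, 1/1/1, 1/1/2
claimed∖SC = {0/1/0}

spurious: A.r0=0 B.r0=1 B.r1=0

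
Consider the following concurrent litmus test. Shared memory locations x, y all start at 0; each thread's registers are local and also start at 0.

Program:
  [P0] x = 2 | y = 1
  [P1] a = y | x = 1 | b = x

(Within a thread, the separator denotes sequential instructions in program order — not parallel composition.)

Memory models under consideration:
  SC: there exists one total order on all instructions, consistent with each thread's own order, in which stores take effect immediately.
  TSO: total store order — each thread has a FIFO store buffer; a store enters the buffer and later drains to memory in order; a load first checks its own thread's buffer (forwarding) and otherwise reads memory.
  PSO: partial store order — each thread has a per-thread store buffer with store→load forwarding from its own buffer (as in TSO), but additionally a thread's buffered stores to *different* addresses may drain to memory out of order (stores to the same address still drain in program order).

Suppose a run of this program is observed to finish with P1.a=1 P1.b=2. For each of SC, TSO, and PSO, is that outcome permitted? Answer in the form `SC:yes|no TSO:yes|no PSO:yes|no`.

SC:no TSO:no PSO:yes

outcome vector order: (P1.a,P1.b)
under SC → (0,1) (0,2) (1,1)
under TSO → (0,1) (0,2) (1,1)
under PSO → (0,1) (0,2) (1,1) (1,2)
target (1,2) ∈ {PSO}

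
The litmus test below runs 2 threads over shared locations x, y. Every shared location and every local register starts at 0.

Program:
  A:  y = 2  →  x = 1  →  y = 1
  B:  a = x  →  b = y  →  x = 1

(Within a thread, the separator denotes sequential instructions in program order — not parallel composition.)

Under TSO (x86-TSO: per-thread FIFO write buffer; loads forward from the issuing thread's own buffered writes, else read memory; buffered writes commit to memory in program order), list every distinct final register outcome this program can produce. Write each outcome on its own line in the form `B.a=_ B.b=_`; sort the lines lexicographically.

outcome vector order: (B.a,B.b)
|TSO outcomes| = 5

B.a=0 B.b=0
B.a=0 B.b=1
B.a=0 B.b=2
B.a=1 B.b=1
B.a=1 B.b=2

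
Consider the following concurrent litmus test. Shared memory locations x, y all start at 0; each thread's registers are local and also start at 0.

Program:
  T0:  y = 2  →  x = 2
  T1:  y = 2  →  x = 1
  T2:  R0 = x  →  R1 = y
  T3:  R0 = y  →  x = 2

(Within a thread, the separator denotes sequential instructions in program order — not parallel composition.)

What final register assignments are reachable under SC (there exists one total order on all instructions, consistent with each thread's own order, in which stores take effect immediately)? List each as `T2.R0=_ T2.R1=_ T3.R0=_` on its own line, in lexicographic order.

outcome vector order: (T2.R0,T2.R1,T3.R0)
|SC outcomes| = 9

T2.R0=0 T2.R1=0 T3.R0=0
T2.R0=0 T2.R1=0 T3.R0=2
T2.R0=0 T2.R1=2 T3.R0=0
T2.R0=0 T2.R1=2 T3.R0=2
T2.R0=1 T2.R1=2 T3.R0=0
T2.R0=1 T2.R1=2 T3.R0=2
T2.R0=2 T2.R1=0 T3.R0=0
T2.R0=2 T2.R1=2 T3.R0=0
T2.R0=2 T2.R1=2 T3.R0=2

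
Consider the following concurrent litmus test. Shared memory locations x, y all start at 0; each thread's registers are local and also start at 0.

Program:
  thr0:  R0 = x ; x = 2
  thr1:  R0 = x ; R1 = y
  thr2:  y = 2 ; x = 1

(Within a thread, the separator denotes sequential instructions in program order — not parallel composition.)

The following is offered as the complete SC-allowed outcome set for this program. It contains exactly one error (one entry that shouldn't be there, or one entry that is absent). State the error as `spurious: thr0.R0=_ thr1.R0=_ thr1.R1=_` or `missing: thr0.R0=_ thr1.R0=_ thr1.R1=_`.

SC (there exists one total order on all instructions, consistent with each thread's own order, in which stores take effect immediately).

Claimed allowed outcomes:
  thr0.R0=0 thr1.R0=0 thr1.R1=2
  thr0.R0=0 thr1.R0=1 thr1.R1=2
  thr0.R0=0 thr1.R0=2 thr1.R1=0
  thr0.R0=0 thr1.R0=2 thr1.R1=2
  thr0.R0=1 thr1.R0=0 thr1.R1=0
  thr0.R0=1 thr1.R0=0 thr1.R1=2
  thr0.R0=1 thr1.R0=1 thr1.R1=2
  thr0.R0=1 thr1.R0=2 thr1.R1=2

outcome vector order: (thr0.R0,thr1.R0,thr1.R1)
SC (9): 000, 002, 012, 020, 022, 100, 102, 112, 122
SC∖claimed = {000}

missing: thr0.R0=0 thr1.R0=0 thr1.R1=0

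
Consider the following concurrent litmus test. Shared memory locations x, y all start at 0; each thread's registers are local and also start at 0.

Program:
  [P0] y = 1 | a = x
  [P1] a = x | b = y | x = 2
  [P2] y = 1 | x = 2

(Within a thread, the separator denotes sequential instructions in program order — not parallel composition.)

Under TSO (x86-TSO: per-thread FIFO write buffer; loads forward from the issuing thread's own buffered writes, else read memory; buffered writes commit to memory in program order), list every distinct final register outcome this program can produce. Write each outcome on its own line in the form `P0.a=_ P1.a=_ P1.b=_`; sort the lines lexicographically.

outcome vector order: (P0.a,P1.a,P1.b)
|TSO outcomes| = 6

P0.a=0 P1.a=0 P1.b=0
P0.a=0 P1.a=0 P1.b=1
P0.a=0 P1.a=2 P1.b=1
P0.a=2 P1.a=0 P1.b=0
P0.a=2 P1.a=0 P1.b=1
P0.a=2 P1.a=2 P1.b=1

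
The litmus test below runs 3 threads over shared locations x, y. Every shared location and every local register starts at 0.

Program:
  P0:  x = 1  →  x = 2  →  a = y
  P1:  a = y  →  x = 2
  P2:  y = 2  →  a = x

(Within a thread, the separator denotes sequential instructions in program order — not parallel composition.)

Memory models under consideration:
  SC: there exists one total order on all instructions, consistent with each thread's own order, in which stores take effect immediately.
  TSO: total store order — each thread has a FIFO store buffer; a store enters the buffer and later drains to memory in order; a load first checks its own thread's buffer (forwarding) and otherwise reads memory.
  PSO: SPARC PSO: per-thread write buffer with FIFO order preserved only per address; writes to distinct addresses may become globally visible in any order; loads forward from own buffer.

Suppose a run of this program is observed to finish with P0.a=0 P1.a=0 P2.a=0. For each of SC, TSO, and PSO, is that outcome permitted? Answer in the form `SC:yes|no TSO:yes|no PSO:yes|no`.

outcome vector order: (P0.a,P1.a,P2.a)
under SC → <0 0 2>; <0 2 2>; <2 0 0>; <2 0 1>; <2 0 2>; <2 2 0>; <2 2 1>; <2 2 2>
under TSO → <0 0 0>; <0 0 1>; <0 0 2>; <0 2 0>; <0 2 1>; <0 2 2>; <2 0 0>; <2 0 1>; <2 0 2>; <2 2 0>; <2 2 1>; <2 2 2>
under PSO → <0 0 0>; <0 0 1>; <0 0 2>; <0 2 0>; <0 2 1>; <0 2 2>; <2 0 0>; <2 0 1>; <2 0 2>; <2 2 0>; <2 2 1>; <2 2 2>
target <0 0 0> ∈ {TSO,PSO}

SC:no TSO:yes PSO:yes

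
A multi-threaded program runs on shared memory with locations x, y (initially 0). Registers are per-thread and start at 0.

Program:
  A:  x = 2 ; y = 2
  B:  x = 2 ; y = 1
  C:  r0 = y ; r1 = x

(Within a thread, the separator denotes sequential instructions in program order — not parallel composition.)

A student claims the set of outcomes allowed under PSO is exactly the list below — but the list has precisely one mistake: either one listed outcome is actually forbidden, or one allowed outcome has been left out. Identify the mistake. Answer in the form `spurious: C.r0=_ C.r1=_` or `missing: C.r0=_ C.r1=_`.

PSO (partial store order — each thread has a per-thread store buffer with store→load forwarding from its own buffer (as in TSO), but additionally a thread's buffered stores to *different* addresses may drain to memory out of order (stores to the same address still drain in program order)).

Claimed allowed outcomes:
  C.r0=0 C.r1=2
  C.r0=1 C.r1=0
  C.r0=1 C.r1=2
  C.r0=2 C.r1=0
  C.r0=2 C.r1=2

missing: C.r0=0 C.r1=0

outcome vector order: (C.r0,C.r1)
[PSO] allowed = {(0,0) (0,2) (1,0) (1,2) (2,0) (2,2)}
PSO∖claimed = {(0,0)}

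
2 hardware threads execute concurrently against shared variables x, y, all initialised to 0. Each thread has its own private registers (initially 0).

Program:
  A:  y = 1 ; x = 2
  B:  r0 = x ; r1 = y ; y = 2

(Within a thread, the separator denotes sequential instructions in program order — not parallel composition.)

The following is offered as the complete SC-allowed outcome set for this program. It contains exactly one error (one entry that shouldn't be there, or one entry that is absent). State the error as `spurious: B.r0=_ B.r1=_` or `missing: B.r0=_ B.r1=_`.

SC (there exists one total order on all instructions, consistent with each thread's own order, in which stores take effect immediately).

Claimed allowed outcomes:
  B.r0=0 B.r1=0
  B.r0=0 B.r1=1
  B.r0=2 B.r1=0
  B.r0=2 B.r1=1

spurious: B.r0=2 B.r1=0

outcome vector order: (B.r0,B.r1)
SC (3): 0/0 0/1 2/1
claimed∖SC = {2/0}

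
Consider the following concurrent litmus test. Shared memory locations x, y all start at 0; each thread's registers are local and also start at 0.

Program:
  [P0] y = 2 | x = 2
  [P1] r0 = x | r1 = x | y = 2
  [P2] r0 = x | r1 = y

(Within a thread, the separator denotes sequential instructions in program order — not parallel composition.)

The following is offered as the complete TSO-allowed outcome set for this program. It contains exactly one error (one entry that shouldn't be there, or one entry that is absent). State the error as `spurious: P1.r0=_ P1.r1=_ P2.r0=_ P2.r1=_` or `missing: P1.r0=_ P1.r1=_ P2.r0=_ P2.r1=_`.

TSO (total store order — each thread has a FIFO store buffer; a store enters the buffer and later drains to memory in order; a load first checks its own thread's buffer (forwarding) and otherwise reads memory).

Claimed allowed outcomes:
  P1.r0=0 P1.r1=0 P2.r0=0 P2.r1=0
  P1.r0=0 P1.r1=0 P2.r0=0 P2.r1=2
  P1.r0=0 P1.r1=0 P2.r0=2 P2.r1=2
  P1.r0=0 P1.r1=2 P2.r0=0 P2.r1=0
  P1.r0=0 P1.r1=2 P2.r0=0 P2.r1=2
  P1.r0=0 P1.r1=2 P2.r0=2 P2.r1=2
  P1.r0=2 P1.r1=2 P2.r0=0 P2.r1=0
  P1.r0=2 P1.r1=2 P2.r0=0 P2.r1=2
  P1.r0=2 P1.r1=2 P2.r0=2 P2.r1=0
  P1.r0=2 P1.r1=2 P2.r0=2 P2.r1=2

outcome vector order: (P1.r0,P1.r1,P2.r0,P2.r1)
under TSO → 0000, 0002, 0022, 0200, 0202, 0222, 2200, 2202, 2222
claimed∖TSO = {2220}

spurious: P1.r0=2 P1.r1=2 P2.r0=2 P2.r1=0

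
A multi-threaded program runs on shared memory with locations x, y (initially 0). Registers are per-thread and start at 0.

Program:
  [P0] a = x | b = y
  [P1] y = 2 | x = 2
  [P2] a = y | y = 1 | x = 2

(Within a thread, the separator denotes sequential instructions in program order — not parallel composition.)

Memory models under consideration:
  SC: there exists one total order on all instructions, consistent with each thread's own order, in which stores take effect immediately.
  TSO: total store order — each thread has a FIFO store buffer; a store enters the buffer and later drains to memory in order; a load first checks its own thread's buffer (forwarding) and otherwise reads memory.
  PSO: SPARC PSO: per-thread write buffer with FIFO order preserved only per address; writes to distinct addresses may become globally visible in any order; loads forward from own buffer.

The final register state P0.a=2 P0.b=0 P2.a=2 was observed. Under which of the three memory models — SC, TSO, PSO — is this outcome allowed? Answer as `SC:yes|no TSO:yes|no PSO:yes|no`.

SC:no TSO:no PSO:yes

outcome vector order: (P0.a,P0.b,P2.a)
SC: 10 outcomes — {<0 0 0>, <0 0 2>, <0 1 0>, <0 1 2>, <0 2 0>, <0 2 2>, <2 1 0>, <2 1 2>, <2 2 0>, <2 2 2>}
TSO: 10 outcomes — {<0 0 0>, <0 0 2>, <0 1 0>, <0 1 2>, <0 2 0>, <0 2 2>, <2 1 0>, <2 1 2>, <2 2 0>, <2 2 2>}
PSO: 12 outcomes — {<0 0 0>, <0 0 2>, <0 1 0>, <0 1 2>, <0 2 0>, <0 2 2>, <2 0 0>, <2 0 2>, <2 1 0>, <2 1 2>, <2 2 0>, <2 2 2>}
target <2 0 2> ∈ {PSO}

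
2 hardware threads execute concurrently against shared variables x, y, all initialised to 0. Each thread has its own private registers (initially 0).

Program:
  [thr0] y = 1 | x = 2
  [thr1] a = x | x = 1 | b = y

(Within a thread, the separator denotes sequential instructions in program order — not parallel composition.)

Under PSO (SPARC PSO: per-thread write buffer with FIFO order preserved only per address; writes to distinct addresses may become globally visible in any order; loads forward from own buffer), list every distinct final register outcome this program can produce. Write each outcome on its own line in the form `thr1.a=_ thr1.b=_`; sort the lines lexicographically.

thr1.a=0 thr1.b=0
thr1.a=0 thr1.b=1
thr1.a=2 thr1.b=0
thr1.a=2 thr1.b=1

outcome vector order: (thr1.a,thr1.b)
|PSO outcomes| = 4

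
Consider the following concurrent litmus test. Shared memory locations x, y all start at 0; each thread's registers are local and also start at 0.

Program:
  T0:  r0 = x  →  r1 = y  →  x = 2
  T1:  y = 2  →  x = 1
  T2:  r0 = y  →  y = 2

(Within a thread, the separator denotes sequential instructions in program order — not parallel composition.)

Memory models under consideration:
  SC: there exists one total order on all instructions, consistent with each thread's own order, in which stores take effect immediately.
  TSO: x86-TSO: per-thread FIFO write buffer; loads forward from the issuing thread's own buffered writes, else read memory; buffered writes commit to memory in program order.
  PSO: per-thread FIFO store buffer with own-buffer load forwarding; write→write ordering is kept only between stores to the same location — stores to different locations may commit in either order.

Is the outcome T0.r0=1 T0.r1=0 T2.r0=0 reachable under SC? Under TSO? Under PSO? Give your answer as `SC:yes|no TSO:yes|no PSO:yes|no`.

SC:no TSO:no PSO:yes

outcome vector order: (T0.r0,T0.r1,T2.r0)
[SC] allowed = {<0 0 0>, <0 0 2>, <0 2 0>, <0 2 2>, <1 2 0>, <1 2 2>}
[TSO] allowed = {<0 0 0>, <0 0 2>, <0 2 0>, <0 2 2>, <1 2 0>, <1 2 2>}
[PSO] allowed = {<0 0 0>, <0 0 2>, <0 2 0>, <0 2 2>, <1 0 0>, <1 0 2>, <1 2 0>, <1 2 2>}
target <1 0 0> ∈ {PSO}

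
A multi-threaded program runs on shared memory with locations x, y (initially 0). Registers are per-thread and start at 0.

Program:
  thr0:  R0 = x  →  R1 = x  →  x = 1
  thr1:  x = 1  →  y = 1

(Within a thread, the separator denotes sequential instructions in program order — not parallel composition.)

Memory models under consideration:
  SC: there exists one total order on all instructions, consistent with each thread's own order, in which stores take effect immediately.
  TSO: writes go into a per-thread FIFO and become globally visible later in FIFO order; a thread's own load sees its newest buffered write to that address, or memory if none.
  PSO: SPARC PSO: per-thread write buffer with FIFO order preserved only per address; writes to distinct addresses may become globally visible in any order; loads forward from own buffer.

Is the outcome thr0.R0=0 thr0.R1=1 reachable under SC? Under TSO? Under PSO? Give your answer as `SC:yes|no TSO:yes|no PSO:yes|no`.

SC:yes TSO:yes PSO:yes

outcome vector order: (thr0.R0,thr0.R1)
SC (3): (0,0), (0,1), (1,1)
TSO (3): (0,0), (0,1), (1,1)
PSO (3): (0,0), (0,1), (1,1)
target (0,1) ∈ {SC,TSO,PSO}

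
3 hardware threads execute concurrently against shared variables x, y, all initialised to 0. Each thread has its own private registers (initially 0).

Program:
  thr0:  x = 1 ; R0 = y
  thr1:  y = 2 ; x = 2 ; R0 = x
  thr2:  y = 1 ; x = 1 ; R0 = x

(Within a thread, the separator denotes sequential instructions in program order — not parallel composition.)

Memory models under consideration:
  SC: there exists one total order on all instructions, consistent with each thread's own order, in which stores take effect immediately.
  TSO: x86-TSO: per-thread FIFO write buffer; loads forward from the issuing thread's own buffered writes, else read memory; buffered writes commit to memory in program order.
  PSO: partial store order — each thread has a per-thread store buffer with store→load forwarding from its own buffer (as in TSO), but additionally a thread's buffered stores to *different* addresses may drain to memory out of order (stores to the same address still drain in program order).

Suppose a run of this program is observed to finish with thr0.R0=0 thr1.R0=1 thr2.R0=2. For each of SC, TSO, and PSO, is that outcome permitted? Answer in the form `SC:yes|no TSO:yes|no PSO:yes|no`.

SC:no TSO:yes PSO:yes

outcome vector order: (thr0.R0,thr1.R0,thr2.R0)
under SC → (0,1,1); (0,2,1); (0,2,2); (1,1,1); (1,1,2); (1,2,1); (1,2,2); (2,1,1); (2,1,2); (2,2,1); (2,2,2)
under TSO → (0,1,1); (0,1,2); (0,2,1); (0,2,2); (1,1,1); (1,1,2); (1,2,1); (1,2,2); (2,1,1); (2,1,2); (2,2,1); (2,2,2)
under PSO → (0,1,1); (0,1,2); (0,2,1); (0,2,2); (1,1,1); (1,1,2); (1,2,1); (1,2,2); (2,1,1); (2,1,2); (2,2,1); (2,2,2)
target (0,1,2) ∈ {TSO,PSO}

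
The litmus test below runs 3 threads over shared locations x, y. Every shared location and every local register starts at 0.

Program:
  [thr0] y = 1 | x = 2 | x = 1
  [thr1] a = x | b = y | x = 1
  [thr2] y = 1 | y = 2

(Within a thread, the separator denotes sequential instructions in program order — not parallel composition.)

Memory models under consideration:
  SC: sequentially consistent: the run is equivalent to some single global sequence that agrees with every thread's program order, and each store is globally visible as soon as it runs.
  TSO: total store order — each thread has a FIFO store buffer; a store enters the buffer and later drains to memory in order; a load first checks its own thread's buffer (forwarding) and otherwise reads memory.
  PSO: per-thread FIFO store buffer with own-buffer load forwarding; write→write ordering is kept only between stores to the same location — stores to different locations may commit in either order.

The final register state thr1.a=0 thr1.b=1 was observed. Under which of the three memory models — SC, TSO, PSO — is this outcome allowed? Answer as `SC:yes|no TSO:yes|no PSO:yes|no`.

outcome vector order: (thr1.a,thr1.b)
SC (7): 00; 01; 02; 11; 12; 21; 22
TSO (7): 00; 01; 02; 11; 12; 21; 22
PSO (9): 00; 01; 02; 10; 11; 12; 20; 21; 22
target 01 ∈ {SC,TSO,PSO}

SC:yes TSO:yes PSO:yes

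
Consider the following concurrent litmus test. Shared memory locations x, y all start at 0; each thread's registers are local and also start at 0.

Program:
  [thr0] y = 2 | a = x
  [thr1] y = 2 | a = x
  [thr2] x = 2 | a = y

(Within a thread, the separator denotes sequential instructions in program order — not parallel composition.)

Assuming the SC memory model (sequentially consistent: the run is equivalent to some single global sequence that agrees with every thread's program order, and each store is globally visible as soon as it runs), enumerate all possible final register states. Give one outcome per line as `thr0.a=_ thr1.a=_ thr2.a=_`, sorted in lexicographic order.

outcome vector order: (thr0.a,thr1.a,thr2.a)
|SC outcomes| = 5

thr0.a=0 thr1.a=0 thr2.a=2
thr0.a=0 thr1.a=2 thr2.a=2
thr0.a=2 thr1.a=0 thr2.a=2
thr0.a=2 thr1.a=2 thr2.a=0
thr0.a=2 thr1.a=2 thr2.a=2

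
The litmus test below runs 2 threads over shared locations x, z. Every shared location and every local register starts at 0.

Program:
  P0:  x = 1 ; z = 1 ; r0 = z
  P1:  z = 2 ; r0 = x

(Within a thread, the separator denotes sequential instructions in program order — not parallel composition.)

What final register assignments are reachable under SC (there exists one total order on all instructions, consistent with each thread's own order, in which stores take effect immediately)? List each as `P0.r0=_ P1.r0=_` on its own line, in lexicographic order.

P0.r0=1 P1.r0=0
P0.r0=1 P1.r0=1
P0.r0=2 P1.r0=1

outcome vector order: (P0.r0,P1.r0)
|SC outcomes| = 3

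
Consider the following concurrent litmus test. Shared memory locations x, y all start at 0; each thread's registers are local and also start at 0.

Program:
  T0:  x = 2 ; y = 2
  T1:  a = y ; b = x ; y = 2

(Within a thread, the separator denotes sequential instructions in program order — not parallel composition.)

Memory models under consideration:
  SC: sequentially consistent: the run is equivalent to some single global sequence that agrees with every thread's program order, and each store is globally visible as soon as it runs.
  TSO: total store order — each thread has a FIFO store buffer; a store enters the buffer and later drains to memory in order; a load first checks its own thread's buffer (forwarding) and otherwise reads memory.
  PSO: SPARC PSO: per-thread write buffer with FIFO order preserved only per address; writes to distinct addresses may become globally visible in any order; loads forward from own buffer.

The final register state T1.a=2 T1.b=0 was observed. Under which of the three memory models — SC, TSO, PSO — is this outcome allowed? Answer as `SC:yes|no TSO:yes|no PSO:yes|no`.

outcome vector order: (T1.a,T1.b)
SC (3): <0 0> <0 2> <2 2>
TSO (3): <0 0> <0 2> <2 2>
PSO (4): <0 0> <0 2> <2 0> <2 2>
target <2 0> ∈ {PSO}

SC:no TSO:no PSO:yes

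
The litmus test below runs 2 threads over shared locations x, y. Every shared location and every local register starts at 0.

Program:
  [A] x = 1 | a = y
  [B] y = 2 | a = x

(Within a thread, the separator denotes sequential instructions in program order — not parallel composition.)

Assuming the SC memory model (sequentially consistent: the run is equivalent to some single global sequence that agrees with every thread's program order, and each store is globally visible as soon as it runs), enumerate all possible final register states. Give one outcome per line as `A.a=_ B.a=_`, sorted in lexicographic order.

A.a=0 B.a=1
A.a=2 B.a=0
A.a=2 B.a=1

outcome vector order: (A.a,B.a)
|SC outcomes| = 3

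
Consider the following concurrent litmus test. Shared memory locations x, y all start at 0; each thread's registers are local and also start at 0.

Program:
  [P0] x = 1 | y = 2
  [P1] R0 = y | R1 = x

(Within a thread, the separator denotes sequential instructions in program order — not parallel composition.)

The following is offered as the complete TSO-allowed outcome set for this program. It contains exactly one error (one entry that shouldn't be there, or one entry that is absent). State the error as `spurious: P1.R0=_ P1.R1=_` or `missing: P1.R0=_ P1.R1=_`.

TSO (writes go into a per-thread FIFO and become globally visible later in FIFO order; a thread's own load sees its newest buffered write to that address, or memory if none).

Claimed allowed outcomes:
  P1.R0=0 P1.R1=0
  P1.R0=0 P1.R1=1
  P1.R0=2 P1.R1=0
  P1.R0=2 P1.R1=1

outcome vector order: (P1.R0,P1.R1)
under TSO → 00 01 21
claimed∖TSO = {20}

spurious: P1.R0=2 P1.R1=0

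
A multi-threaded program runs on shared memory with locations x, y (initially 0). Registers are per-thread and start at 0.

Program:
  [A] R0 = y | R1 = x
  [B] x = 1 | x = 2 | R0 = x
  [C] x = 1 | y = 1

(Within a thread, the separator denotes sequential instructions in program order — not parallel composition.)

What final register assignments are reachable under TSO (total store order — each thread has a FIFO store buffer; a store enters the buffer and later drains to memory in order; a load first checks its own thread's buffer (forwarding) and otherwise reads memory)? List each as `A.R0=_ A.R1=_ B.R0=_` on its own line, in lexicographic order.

outcome vector order: (A.R0,A.R1,B.R0)
|TSO outcomes| = 9

A.R0=0 A.R1=0 B.R0=1
A.R0=0 A.R1=0 B.R0=2
A.R0=0 A.R1=1 B.R0=1
A.R0=0 A.R1=1 B.R0=2
A.R0=0 A.R1=2 B.R0=1
A.R0=0 A.R1=2 B.R0=2
A.R0=1 A.R1=1 B.R0=1
A.R0=1 A.R1=1 B.R0=2
A.R0=1 A.R1=2 B.R0=2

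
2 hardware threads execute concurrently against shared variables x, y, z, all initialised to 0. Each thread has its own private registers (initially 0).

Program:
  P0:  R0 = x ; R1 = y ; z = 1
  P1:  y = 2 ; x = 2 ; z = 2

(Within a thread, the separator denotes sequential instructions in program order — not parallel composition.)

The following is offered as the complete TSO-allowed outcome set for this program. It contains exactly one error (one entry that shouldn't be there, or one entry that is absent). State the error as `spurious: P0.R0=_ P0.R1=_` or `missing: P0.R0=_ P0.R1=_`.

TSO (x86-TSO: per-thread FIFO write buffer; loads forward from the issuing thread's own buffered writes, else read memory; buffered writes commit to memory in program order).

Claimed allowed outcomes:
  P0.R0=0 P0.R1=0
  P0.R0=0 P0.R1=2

missing: P0.R0=2 P0.R1=2

outcome vector order: (P0.R0,P0.R1)
under TSO → <0 0>, <0 2>, <2 2>
TSO∖claimed = {<2 2>}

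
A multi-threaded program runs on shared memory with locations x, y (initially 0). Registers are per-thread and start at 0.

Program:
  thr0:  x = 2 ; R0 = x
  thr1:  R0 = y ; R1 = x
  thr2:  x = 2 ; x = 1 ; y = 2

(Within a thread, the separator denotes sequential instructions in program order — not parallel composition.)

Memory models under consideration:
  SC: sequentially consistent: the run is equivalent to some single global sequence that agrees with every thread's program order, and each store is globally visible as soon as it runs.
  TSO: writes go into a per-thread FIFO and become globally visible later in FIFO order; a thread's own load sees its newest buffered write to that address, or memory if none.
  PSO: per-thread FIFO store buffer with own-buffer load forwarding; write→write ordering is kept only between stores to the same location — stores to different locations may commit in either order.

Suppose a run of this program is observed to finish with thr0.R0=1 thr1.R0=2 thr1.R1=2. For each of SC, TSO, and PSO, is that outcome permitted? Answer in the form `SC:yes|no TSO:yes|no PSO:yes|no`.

outcome vector order: (thr0.R0,thr1.R0,thr1.R1)
[SC] allowed = {<1 0 0> <1 0 1> <1 0 2> <1 2 1> <2 0 0> <2 0 1> <2 0 2> <2 2 1> <2 2 2>}
[TSO] allowed = {<1 0 0> <1 0 1> <1 0 2> <1 2 1> <2 0 0> <2 0 1> <2 0 2> <2 2 1> <2 2 2>}
[PSO] allowed = {<1 0 0> <1 0 1> <1 0 2> <1 2 0> <1 2 1> <1 2 2> <2 0 0> <2 0 1> <2 0 2> <2 2 0> <2 2 1> <2 2 2>}
target <1 2 2> ∈ {PSO}

SC:no TSO:no PSO:yes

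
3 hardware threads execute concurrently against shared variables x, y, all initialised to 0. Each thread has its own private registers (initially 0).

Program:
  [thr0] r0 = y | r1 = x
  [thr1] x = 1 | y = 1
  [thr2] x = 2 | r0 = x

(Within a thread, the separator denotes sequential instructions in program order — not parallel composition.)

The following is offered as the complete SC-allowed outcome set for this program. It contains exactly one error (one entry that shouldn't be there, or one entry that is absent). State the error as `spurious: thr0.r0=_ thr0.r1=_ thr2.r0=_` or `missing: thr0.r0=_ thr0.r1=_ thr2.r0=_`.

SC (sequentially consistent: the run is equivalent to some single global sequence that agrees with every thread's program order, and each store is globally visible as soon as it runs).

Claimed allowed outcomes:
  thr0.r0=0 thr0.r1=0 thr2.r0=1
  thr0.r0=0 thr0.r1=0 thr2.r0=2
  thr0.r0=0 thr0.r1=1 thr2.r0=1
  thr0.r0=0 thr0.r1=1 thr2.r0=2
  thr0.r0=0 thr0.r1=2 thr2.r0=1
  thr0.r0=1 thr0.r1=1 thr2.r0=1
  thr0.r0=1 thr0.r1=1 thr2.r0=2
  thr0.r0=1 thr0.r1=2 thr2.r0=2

outcome vector order: (thr0.r0,thr0.r1,thr2.r0)
SC: 9 outcomes — {<0 0 1>, <0 0 2>, <0 1 1>, <0 1 2>, <0 2 1>, <0 2 2>, <1 1 1>, <1 1 2>, <1 2 2>}
SC∖claimed = {<0 2 2>}

missing: thr0.r0=0 thr0.r1=2 thr2.r0=2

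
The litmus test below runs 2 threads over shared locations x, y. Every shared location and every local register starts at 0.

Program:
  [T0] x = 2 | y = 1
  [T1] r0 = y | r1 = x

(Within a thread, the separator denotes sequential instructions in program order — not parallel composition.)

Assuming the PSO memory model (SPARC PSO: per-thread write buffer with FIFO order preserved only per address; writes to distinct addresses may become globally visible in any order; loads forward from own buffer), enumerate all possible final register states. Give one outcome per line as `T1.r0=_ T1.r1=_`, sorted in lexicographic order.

outcome vector order: (T1.r0,T1.r1)
|PSO outcomes| = 4

T1.r0=0 T1.r1=0
T1.r0=0 T1.r1=2
T1.r0=1 T1.r1=0
T1.r0=1 T1.r1=2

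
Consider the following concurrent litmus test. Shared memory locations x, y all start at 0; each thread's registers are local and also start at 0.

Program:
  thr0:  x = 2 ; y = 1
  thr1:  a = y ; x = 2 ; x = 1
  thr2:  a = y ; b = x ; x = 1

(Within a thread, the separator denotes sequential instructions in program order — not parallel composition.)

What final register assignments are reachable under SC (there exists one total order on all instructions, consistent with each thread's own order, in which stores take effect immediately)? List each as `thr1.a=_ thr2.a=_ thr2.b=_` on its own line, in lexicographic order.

thr1.a=0 thr2.a=0 thr2.b=0
thr1.a=0 thr2.a=0 thr2.b=1
thr1.a=0 thr2.a=0 thr2.b=2
thr1.a=0 thr2.a=1 thr2.b=1
thr1.a=0 thr2.a=1 thr2.b=2
thr1.a=1 thr2.a=0 thr2.b=0
thr1.a=1 thr2.a=0 thr2.b=1
thr1.a=1 thr2.a=0 thr2.b=2
thr1.a=1 thr2.a=1 thr2.b=1
thr1.a=1 thr2.a=1 thr2.b=2

outcome vector order: (thr1.a,thr2.a,thr2.b)
|SC outcomes| = 10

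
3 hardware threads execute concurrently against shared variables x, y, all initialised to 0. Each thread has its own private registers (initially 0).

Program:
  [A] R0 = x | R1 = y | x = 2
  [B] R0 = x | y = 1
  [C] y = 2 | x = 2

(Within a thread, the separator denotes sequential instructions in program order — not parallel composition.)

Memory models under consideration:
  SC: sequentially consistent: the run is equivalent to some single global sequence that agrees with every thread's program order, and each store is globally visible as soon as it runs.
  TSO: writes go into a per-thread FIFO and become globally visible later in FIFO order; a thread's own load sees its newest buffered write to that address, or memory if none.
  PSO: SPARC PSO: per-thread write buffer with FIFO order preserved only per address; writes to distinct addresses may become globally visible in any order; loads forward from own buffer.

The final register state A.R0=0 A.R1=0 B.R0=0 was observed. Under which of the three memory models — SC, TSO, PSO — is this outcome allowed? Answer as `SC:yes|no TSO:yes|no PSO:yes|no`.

outcome vector order: (A.R0,A.R1,B.R0)
under SC → (0,0,0), (0,0,2), (0,1,0), (0,1,2), (0,2,0), (0,2,2), (2,1,0), (2,1,2), (2,2,0), (2,2,2)
under TSO → (0,0,0), (0,0,2), (0,1,0), (0,1,2), (0,2,0), (0,2,2), (2,1,0), (2,1,2), (2,2,0), (2,2,2)
under PSO → (0,0,0), (0,0,2), (0,1,0), (0,1,2), (0,2,0), (0,2,2), (2,0,0), (2,0,2), (2,1,0), (2,1,2), (2,2,0), (2,2,2)
target (0,0,0) ∈ {SC,TSO,PSO}

SC:yes TSO:yes PSO:yes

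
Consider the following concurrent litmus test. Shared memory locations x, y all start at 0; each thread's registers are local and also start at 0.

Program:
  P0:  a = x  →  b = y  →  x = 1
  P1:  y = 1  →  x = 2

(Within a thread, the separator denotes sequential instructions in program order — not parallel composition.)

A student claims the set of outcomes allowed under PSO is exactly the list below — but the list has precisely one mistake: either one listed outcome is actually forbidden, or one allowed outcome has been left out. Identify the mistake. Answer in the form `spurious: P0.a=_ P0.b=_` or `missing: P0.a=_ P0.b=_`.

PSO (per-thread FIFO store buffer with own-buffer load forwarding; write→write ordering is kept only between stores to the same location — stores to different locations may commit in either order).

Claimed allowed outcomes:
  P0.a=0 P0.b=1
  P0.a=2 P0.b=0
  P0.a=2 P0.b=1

missing: P0.a=0 P0.b=0

outcome vector order: (P0.a,P0.b)
[PSO] allowed = {<0 0>, <0 1>, <2 0>, <2 1>}
PSO∖claimed = {<0 0>}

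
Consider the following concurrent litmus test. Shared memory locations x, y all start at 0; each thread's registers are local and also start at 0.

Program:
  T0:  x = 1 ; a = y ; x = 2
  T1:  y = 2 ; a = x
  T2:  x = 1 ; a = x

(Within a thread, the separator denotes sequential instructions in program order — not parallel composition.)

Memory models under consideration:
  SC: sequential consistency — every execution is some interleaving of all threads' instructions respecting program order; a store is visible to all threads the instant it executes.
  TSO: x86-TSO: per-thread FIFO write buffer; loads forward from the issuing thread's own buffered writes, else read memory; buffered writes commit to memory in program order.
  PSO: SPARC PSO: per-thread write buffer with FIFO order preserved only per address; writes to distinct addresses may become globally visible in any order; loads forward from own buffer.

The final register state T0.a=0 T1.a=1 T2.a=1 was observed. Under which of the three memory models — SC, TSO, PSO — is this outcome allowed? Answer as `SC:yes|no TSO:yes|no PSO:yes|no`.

SC:yes TSO:yes PSO:yes

outcome vector order: (T0.a,T1.a,T2.a)
SC: 10 outcomes — {011; 012; 021; 022; 201; 202; 211; 212; 221; 222}
TSO: 12 outcomes — {001; 002; 011; 012; 021; 022; 201; 202; 211; 212; 221; 222}
PSO: 12 outcomes — {001; 002; 011; 012; 021; 022; 201; 202; 211; 212; 221; 222}
target 011 ∈ {SC,TSO,PSO}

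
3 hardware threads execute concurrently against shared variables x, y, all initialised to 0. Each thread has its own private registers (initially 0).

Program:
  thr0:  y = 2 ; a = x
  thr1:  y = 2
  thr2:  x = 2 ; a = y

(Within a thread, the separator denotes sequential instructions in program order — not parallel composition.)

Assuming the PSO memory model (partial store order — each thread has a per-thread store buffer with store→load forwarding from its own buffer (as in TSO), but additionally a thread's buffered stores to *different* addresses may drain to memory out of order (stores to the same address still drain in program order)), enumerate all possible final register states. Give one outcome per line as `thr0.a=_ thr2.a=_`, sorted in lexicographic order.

outcome vector order: (thr0.a,thr2.a)
|PSO outcomes| = 4

thr0.a=0 thr2.a=0
thr0.a=0 thr2.a=2
thr0.a=2 thr2.a=0
thr0.a=2 thr2.a=2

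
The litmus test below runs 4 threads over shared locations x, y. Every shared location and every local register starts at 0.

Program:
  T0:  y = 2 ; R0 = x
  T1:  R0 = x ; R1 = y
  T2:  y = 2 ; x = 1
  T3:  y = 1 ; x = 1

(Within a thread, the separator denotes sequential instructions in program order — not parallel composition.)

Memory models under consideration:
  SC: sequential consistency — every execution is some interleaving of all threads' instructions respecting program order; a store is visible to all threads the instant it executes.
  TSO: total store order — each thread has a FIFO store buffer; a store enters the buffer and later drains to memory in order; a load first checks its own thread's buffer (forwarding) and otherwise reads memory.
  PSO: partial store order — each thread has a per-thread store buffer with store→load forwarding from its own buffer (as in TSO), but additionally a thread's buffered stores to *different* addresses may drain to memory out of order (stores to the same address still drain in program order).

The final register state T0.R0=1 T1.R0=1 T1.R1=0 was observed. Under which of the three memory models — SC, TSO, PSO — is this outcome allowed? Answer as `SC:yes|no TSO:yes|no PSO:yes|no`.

outcome vector order: (T0.R0,T1.R0,T1.R1)
SC (10): (0,0,0), (0,0,1), (0,0,2), (0,1,1), (0,1,2), (1,0,0), (1,0,1), (1,0,2), (1,1,1), (1,1,2)
TSO (10): (0,0,0), (0,0,1), (0,0,2), (0,1,1), (0,1,2), (1,0,0), (1,0,1), (1,0,2), (1,1,1), (1,1,2)
PSO (12): (0,0,0), (0,0,1), (0,0,2), (0,1,0), (0,1,1), (0,1,2), (1,0,0), (1,0,1), (1,0,2), (1,1,0), (1,1,1), (1,1,2)
target (1,1,0) ∈ {PSO}

SC:no TSO:no PSO:yes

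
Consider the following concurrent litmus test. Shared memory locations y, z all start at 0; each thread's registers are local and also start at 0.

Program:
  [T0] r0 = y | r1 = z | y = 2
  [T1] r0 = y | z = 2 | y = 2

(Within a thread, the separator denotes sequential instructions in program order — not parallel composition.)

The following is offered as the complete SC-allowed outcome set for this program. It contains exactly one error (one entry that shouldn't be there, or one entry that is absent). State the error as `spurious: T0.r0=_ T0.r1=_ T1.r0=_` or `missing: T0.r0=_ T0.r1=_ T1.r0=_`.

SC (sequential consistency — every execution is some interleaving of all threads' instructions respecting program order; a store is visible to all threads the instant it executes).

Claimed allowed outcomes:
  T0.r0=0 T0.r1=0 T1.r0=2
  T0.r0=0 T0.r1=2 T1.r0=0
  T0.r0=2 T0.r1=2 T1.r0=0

missing: T0.r0=0 T0.r1=0 T1.r0=0

outcome vector order: (T0.r0,T0.r1,T1.r0)
SC: 4 outcomes — {(0,0,0); (0,0,2); (0,2,0); (2,2,0)}
SC∖claimed = {(0,0,0)}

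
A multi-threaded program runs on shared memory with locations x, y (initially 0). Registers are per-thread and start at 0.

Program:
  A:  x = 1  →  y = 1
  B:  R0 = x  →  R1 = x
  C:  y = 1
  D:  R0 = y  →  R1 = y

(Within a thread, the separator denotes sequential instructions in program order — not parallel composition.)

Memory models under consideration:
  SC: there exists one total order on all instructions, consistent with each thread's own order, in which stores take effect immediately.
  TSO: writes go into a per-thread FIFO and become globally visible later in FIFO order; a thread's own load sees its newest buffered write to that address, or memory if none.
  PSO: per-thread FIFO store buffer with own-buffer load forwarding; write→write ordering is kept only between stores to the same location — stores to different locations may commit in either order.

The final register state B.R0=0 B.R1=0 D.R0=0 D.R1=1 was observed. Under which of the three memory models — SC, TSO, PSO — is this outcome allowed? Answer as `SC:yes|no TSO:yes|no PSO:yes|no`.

SC:yes TSO:yes PSO:yes

outcome vector order: (B.R0,B.R1,D.R0,D.R1)
SC (9): <0 0 0 0>, <0 0 0 1>, <0 0 1 1>, <0 1 0 0>, <0 1 0 1>, <0 1 1 1>, <1 1 0 0>, <1 1 0 1>, <1 1 1 1>
TSO (9): <0 0 0 0>, <0 0 0 1>, <0 0 1 1>, <0 1 0 0>, <0 1 0 1>, <0 1 1 1>, <1 1 0 0>, <1 1 0 1>, <1 1 1 1>
PSO (9): <0 0 0 0>, <0 0 0 1>, <0 0 1 1>, <0 1 0 0>, <0 1 0 1>, <0 1 1 1>, <1 1 0 0>, <1 1 0 1>, <1 1 1 1>
target <0 0 0 1> ∈ {SC,TSO,PSO}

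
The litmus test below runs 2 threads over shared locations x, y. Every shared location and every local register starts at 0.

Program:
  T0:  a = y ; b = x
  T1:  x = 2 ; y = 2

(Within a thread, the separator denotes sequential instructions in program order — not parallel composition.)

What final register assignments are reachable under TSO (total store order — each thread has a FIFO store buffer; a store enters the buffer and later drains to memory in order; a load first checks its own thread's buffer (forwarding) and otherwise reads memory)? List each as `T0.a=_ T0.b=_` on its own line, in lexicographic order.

T0.a=0 T0.b=0
T0.a=0 T0.b=2
T0.a=2 T0.b=2

outcome vector order: (T0.a,T0.b)
|TSO outcomes| = 3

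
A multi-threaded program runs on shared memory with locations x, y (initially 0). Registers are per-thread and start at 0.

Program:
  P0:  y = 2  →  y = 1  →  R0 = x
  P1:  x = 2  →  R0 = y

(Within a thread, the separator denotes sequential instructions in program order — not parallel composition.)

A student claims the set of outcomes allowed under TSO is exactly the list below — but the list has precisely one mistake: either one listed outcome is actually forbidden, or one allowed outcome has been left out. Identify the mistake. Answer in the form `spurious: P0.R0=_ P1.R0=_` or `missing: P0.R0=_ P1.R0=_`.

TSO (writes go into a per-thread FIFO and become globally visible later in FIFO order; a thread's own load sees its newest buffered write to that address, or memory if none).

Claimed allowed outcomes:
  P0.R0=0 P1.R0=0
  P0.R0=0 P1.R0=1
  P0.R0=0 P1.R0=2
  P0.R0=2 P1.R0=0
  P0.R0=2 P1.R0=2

missing: P0.R0=2 P1.R0=1

outcome vector order: (P0.R0,P1.R0)
[TSO] allowed = {0/0 0/1 0/2 2/0 2/1 2/2}
TSO∖claimed = {2/1}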